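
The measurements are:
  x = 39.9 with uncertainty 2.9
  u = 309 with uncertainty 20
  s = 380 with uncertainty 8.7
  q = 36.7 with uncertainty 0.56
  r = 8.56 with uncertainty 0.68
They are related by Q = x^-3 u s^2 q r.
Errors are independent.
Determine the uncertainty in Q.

Products/powers → add relative errors in quadrature, weighted by exponent:
  (-3·δx/x)² = (-3×0.0727)² = 0.0475;  (1·δu/u)² = (1×0.0647)² = 0.00419;  (2·δs/s)² = (2×0.0229)² = 0.00210;  (1·δq/q)² = (1×0.0153)² = 0.000233;  (1·δr/r)² = (1×0.0794)² = 0.00631
δQ/Q = √(0.0604) = 0.246
Q = 2.21e+05, so δQ = 0.246 × 2.21e+05 = 54200.

54200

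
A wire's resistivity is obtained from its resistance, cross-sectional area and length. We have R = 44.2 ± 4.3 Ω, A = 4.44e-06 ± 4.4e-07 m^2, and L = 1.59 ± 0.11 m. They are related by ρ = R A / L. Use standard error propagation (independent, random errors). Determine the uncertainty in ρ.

1.91e-05 Ω·m

Products/powers → add relative errors in quadrature, weighted by exponent:
  (1·δR/R)² = (1×0.0973)² = 0.00946;  (1·δA/A)² = (1×0.0991)² = 0.00982;  (-1·δL/L)² = (-1×0.0692)² = 0.00479
δρ/ρ = √(0.0241) = 0.155
ρ = 0.000123 Ω·m, so δρ = 0.155 × 0.000123 = 1.91e-05 Ω·m.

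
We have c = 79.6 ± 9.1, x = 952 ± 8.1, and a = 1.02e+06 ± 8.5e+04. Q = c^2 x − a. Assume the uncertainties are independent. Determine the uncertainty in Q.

Let p = c^2·x = 6.03e+06. δp/p = √((2·δc/c)² + (1·δx/x)²) = √(0.0523 + 7.24e-05) = 0.229, so δp = 1.38e+06.
Q = p − a: δQ = √(δp² + δa²) = √(1.9e+12 + 7.22e+09) = 1.38e+06

1.38e+06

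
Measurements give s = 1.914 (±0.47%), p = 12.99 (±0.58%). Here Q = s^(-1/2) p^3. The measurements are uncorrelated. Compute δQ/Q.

0.0176

Products/powers → add relative errors in quadrature, weighted by exponent:
  (−½·δs/s)² = (-0.5×0.00470)² = 5.52e-06;  (3·δp/p)² = (3×0.00580)² = 0.000303
δQ/Q = √(0.000308) = 0.0176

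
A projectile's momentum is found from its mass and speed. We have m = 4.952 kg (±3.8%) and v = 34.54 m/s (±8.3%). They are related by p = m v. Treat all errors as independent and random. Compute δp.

15.6 kg·m/s

Each factor contributes (exponent × relative error)² to (δp/p)²:
  (1·δm/m)² = (1×0.0380)² = 0.00144;  (1·δv/v)² = (1×0.0830)² = 0.00689
δp/p = √(0.00833) = 0.0913
p = 171.0 kg·m/s, so δp = 0.0913 × 171.0 = 15.6 kg·m/s.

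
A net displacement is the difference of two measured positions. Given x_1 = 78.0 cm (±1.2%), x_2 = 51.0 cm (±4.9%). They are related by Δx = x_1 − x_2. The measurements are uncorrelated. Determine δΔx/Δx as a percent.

Sums and differences: (δΔx)² = Σ (cᵢ δxᵢ)².
  (δx_1)² = 0.876;  (δx_2)² = 6.25
δΔx = √(7.12) = 2.67 cm
Δx = 27.0 cm, so δΔx/Δx = 2.67/27.0 = 0.0988.

9.88%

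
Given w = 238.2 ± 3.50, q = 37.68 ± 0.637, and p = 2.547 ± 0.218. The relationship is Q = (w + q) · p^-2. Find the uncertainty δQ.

Let u = w + q = 275.9. δu = √(δw² + δq²) = √(12.2 + 0.406) = 3.56, so δu/u = 0.0129.
Q is then a monomial in u, p:
δQ/Q = √((δu/u)² + (-2·δp/p)²) = √(0.000166 + 0.0293) = 0.172
Q = 42.53, so δQ = 0.172 × 42.53 = 7.30.

7.30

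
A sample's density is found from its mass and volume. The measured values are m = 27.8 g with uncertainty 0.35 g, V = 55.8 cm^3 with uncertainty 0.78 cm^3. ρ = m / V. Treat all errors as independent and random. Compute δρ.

For a monomial ρ ∝ m, V^-1, fractional errors add in quadrature:
  (1·δm/m)² = (1×0.0126)² = 0.000159;  (-1·δV/V)² = (-1×0.0140)² = 0.000195
δρ/ρ = √(0.000354) = 0.0188
ρ = 0.498 g/cm^3, so δρ = 0.0188 × 0.498 = 0.00937 g/cm^3.

0.00937 g/cm^3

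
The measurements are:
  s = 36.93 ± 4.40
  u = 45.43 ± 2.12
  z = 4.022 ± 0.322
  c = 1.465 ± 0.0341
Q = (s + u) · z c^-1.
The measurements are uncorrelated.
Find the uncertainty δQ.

23.1

Let w = s + u = 82.36. δw = √(δs² + δu²) = √(19.4 + 4.49) = 4.88, so δw/w = 0.0593.
Q is then a monomial in w, z, c:
δQ/Q = √((δw/w)² + (1·δz/z)² + (-1·δc/c)²) = √(0.00352 + 0.00641 + 0.000542) = 0.102
Q = 226.1, so δQ = 0.102 × 226.1 = 23.1.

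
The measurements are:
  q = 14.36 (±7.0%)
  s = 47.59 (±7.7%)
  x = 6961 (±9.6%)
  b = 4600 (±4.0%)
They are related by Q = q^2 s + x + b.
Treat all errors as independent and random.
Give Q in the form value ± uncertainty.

21370 ± 1710

Let p = q^2·s = 9814. δp/p = √((2·δq/q)² + (1·δs/s)²) = √(0.0196 + 0.00593) = 0.160, so δp = 1570.
Q = p + x + b: δQ = √(δp² + δx² + δb²) = √(2.46e+06 + 4.47e+05 + 33900) = 1710
Q = 21370.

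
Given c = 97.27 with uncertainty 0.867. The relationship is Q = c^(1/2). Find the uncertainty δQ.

Q ∝ c^(1/2), so δQ/Q = |½| · δc/c = 0.5 × 0.00891 = 0.00446.
Q = 9.863, so δQ = 0.00446 × 9.863 = 0.0440.

0.0440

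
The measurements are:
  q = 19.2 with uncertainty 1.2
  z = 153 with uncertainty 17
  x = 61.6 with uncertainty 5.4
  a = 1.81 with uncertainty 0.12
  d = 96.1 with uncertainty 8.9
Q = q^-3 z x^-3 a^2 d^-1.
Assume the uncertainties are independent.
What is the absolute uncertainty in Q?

1.19e-09

Q is a product of powers, so relative uncertainties combine in quadrature:
  (-3·δq/q)² = (-3×0.0625)² = 0.0352;  (1·δz/z)² = (1×0.111)² = 0.0123;  (-3·δx/x)² = (-3×0.0877)² = 0.0692;  (2·δa/a)² = (2×0.0663)² = 0.0176;  (-1·δd/d)² = (-1×0.0926)² = 0.00858
δQ/Q = √(0.143) = 0.378
Q = 3.15e-09, so δQ = 0.378 × 3.15e-09 = 1.19e-09.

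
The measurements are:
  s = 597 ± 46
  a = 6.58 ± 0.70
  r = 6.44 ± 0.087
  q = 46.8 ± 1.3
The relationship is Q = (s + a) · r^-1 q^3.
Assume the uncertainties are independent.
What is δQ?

1.09e+06

Let u = s + a = 604. δu = √(δs² + δa²) = √(2120 + 0.490) = 46.0, so δu/u = 0.0762.
Q is then a monomial in u, r, q:
δQ/Q = √((δu/u)² + (-1·δr/r)² + (3·δq/q)²) = √(0.00581 + 0.000183 + 0.00694) = 0.114
Q = 9.61e+06, so δQ = 0.114 × 9.61e+06 = 1.09e+06.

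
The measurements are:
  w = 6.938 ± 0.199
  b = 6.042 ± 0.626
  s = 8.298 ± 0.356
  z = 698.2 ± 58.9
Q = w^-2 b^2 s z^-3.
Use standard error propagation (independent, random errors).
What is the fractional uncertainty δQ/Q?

0.335

Products/powers → add relative errors in quadrature, weighted by exponent:
  (-2·δw/w)² = (-2×0.0287)² = 0.00329;  (2·δb/b)² = (2×0.104)² = 0.0429;  (1·δs/s)² = (1×0.0429)² = 0.00184;  (-3·δz/z)² = (-3×0.0844)² = 0.0640
δQ/Q = √(0.112) = 0.335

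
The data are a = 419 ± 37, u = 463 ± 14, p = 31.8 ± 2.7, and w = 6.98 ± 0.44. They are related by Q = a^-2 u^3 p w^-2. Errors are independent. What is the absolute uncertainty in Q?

Relative error in a monomial: (δQ/Q)² = Σ (nᵢ · δxᵢ/xᵢ)².
  (-2·δa/a)² = (-2×0.0883)² = 0.0312;  (3·δu/u)² = (3×0.0302)² = 0.00823;  (1·δp/p)² = (1×0.0849)² = 0.00721;  (-2·δw/w)² = (-2×0.0630)² = 0.0159
δQ/Q = √(0.0625) = 0.250
Q = 369, so δQ = 0.250 × 369 = 92.3.

92.3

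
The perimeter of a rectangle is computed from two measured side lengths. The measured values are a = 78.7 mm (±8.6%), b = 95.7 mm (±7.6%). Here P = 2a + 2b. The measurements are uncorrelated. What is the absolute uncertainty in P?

P is a linear combination, so absolute uncertainties add in quadrature:
  (2·δa)² = 183;  (2·δb)² = 212
δP = √(395) = 19.9 mm

19.9 mm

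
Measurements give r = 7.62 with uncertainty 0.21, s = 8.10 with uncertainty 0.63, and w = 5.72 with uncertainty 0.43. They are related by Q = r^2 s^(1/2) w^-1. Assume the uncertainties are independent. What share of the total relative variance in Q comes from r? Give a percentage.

(δQ/Q)² = (2·δr/r)² + (½·δs/s)² + (-1·δw/w)²
  r term: (2×0.0276)² = 0.00304
  s term: (0.5×0.0778)² = 0.00151
  w term: (-1×0.0752)² = 0.00565
Total = 0.0102. Share from r = 0.00304/0.0102 = 0.298.

29.8%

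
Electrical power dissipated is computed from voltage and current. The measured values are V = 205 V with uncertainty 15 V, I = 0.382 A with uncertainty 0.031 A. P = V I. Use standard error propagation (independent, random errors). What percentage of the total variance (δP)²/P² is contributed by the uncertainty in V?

(δP/P)² = (1·δV/V)² + (1·δI/I)²
  V term: (1×0.0732)² = 0.00535
  I term: (1×0.0812)² = 0.00659
Total = 0.0119. Share from V = 0.00535/0.0119 = 0.448.

44.8%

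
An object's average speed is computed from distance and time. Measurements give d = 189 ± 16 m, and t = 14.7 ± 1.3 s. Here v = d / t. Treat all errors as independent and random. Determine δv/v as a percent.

Since v is a product/quotient, work with relative uncertainties:
  (1·δd/d)² = (1×0.0847)² = 0.00717;  (-1·δt/t)² = (-1×0.0884)² = 0.00782
δv/v = √(0.0150) = 0.122

12.2%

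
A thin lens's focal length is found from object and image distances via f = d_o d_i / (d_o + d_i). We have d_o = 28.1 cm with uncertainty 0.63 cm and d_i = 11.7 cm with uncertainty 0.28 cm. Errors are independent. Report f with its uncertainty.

8.26 ± 0.150 cm

∂f/∂d_o = (d_i/(d_o+d_i))² = 0.0864;  ∂f/∂d_i = (d_o/(d_o+d_i))² = 0.498
δf = √((∂f/∂d_o · δd_o)² + (∂f/∂d_i · δd_i)²) = √(0.00296 + 0.0195) = 0.150 cm
f = 8.26 cm.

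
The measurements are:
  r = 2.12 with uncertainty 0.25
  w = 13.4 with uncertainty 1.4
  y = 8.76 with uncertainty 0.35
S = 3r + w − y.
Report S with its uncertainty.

11.0 ± 1.63

For a sum/difference, combine absolute errors in quadrature:
  (3·δr)² = 0.562;  (δw)² = 1.96;  (δy)² = 0.122
δS = √(2.64) = 1.63
S = 11.0.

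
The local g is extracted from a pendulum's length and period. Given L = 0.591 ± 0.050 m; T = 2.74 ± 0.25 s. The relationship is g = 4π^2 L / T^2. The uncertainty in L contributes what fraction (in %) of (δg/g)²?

17.7%

(δg/g)² = (1·δL/L)² + (-2·δT/T)²
  L term: (1×0.0846)² = 0.00716
  T term: (-2×0.0912)² = 0.0333
Total = 0.0405. Share from L = 0.00716/0.0405 = 0.177.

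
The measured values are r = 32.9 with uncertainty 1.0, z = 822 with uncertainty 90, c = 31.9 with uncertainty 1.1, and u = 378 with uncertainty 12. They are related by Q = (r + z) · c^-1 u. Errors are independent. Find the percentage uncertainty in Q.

Let w = r + z = 855. δw = √(δr² + δz²) = √(1.00 + 8100) = 90.0, so δw/w = 0.105.
Q is then a monomial in w, c, u:
δQ/Q = √((δw/w)² + (-1·δc/c)² + (1·δu/u)²) = √(0.0111 + 0.00119 + 0.00101) = 0.115

11.5%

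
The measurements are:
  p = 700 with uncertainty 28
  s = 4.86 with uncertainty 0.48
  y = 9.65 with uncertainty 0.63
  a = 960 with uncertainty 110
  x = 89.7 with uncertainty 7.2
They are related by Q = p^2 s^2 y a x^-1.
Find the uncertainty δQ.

For a monomial Q ∝ p^2, s^2, y, a, x^-1, fractional errors add in quadrature:
  (2·δp/p)² = (2×0.0400)² = 0.00640;  (2·δs/s)² = (2×0.0988)² = 0.0390;  (1·δy/y)² = (1×0.0653)² = 0.00426;  (1·δa/a)² = (1×0.115)² = 0.0131;  (-1·δx/x)² = (-1×0.0803)² = 0.00644
δQ/Q = √(0.0693) = 0.263
Q = 1.2e+09, so δQ = 0.263 × 1.2e+09 = 3.15e+08.

3.15e+08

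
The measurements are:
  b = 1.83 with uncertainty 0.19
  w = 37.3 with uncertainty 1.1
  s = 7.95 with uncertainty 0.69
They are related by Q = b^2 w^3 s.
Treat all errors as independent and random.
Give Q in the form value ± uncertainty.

(1.38 ± 0.334) × 10^6

Relative error in a monomial: (δQ/Q)² = Σ (nᵢ · δxᵢ/xᵢ)².
  (2·δb/b)² = (2×0.104)² = 0.0431;  (3·δw/w)² = (3×0.0295)² = 0.00783;  (1·δs/s)² = (1×0.0868)² = 0.00753
δQ/Q = √(0.0585) = 0.242
Q = 1.38e+06, so δQ = 0.242 × 1.38e+06 = 3.34e+05.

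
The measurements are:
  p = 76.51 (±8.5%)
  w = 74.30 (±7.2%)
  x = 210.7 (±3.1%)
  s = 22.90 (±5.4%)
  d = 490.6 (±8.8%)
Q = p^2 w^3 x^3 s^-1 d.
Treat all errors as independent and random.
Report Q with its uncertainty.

(4.812 ± 1.48) × 10^17

Each factor contributes (exponent × relative error)² to (δQ/Q)²:
  (2·δp/p)² = (2×0.0850)² = 0.0289;  (3·δw/w)² = (3×0.0720)² = 0.0467;  (3·δx/x)² = (3×0.0310)² = 0.00865;  (-1·δs/s)² = (-1×0.0540)² = 0.00292;  (1·δd/d)² = (1×0.0880)² = 0.00774
δQ/Q = √(0.0949) = 0.308
Q = 4.812e+17, so δQ = 0.308 × 4.812e+17 = 1.48e+17.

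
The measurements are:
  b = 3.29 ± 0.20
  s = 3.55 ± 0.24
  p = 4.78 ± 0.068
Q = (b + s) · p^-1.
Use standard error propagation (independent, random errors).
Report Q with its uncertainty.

1.43 ± 0.0685

Let u = b + s = 6.84. δu = √(δb² + δs²) = √(0.0400 + 0.0576) = 0.312, so δu/u = 0.0457.
Q is then a monomial in u, p:
δQ/Q = √((δu/u)² + (-1·δp/p)²) = √(0.00209 + 0.000202) = 0.0478
Q = 1.43, so δQ = 0.0478 × 1.43 = 0.0685.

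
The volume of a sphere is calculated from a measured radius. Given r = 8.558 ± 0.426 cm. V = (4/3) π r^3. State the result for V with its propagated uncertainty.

2625 ± 392 cm^3

V ∝ r^3, so δV/V = |3| · δr/r = 3 × 0.0498 = 0.149.
V = 2625 cm^3, so δV = 0.149 × 2625 = 392 cm^3.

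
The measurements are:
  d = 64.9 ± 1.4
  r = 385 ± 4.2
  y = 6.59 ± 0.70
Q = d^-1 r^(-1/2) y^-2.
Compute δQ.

3.86e-06

Q is a product of powers, so relative uncertainties combine in quadrature:
  (-1·δd/d)² = (-1×0.0216)² = 0.000465;  (−½·δr/r)² = (-0.5×0.0109)² = 2.98e-05;  (-2·δy/y)² = (-2×0.106)² = 0.0451
δQ/Q = √(0.0456) = 0.214
Q = 1.81e-05, so δQ = 0.214 × 1.81e-05 = 3.86e-06.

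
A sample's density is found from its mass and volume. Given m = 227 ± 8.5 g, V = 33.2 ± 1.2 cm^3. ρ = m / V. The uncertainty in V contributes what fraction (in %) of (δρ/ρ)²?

(δρ/ρ)² = (1·δm/m)² + (-1·δV/V)²
  m term: (1×0.0374)² = 0.00140
  V term: (-1×0.0361)² = 0.00131
Total = 0.00271. Share from V = 0.00131/0.00271 = 0.482.

48.2%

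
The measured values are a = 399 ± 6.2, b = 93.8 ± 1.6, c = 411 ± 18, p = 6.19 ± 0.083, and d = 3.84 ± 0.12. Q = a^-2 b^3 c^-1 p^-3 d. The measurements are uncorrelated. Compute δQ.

1.84e-05

For a monomial Q ∝ a^-2, b^3, c^-1, p^-3, d, fractional errors add in quadrature:
  (-2·δa/a)² = (-2×0.0155)² = 0.000966;  (3·δb/b)² = (3×0.0171)² = 0.00262;  (-1·δc/c)² = (-1×0.0438)² = 0.00192;  (-3·δp/p)² = (-3×0.0134)² = 0.00162;  (1·δd/d)² = (1×0.0312)² = 0.000977
δQ/Q = √(0.00810) = 0.0900
Q = 0.000204, so δQ = 0.0900 × 0.000204 = 1.84e-05.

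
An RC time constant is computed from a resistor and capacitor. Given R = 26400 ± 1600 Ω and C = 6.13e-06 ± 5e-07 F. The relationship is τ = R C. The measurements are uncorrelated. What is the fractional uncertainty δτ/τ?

0.102

Since τ is a product/quotient, work with relative uncertainties:
  (1·δR/R)² = (1×0.0606)² = 0.00367;  (1·δC/C)² = (1×0.0816)² = 0.00665
δτ/τ = √(0.0103) = 0.102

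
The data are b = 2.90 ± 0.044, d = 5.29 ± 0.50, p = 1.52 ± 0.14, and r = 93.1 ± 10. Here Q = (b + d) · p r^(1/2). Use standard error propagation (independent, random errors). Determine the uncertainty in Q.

Let u = b + d = 8.19. δu = √(δb² + δd²) = √(0.00194 + 0.250) = 0.502, so δu/u = 0.0613.
Q is then a monomial in u, p, r:
δQ/Q = √((δu/u)² + (1·δp/p)² + (½·δr/r)²) = √(0.00376 + 0.00848 + 0.00288) = 0.123
Q = 120, so δQ = 0.123 × 120 = 14.8.

14.8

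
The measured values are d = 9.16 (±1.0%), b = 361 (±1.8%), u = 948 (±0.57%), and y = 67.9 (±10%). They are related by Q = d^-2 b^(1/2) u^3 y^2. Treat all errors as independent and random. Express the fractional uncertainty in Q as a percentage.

Each factor contributes (exponent × relative error)² to (δQ/Q)²:
  (-2·δd/d)² = (-2×0.0100)² = 0.000400;  (½·δb/b)² = (0.5×0.0180)² = 8.1e-05;  (3·δu/u)² = (3×0.00570)² = 0.000292;  (2·δy/y)² = (2×0.100)² = 0.0400
δQ/Q = √(0.0408) = 0.202

20.2%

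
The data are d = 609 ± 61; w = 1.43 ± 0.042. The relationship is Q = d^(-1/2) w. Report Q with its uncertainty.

0.0579 ± 0.00336

For a monomial Q ∝ d^(-1/2), w, fractional errors add in quadrature:
  (−½·δd/d)² = (-0.5×0.100)² = 0.00251;  (1·δw/w)² = (1×0.0294)² = 0.000863
δQ/Q = √(0.00337) = 0.0581
Q = 0.0579, so δQ = 0.0581 × 0.0579 = 0.00336.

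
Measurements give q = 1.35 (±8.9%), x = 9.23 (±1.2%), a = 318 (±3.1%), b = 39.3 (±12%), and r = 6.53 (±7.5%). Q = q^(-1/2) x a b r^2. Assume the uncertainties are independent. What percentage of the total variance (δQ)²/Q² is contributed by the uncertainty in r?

(δQ/Q)² = (−½·δq/q)² + (1·δx/x)² + (1·δa/a)² + (1·δb/b)² + (2·δr/r)²
  q term: (-0.5×0.0890)² = 0.00198
  x term: (1×0.0120)² = 0.000144
  a term: (1×0.0310)² = 0.000961
  b term: (1×0.120)² = 0.0144
  r term: (2×0.0750)² = 0.0225
Total = 0.0400. Share from r = 0.0225/0.0400 = 0.563.

56.3%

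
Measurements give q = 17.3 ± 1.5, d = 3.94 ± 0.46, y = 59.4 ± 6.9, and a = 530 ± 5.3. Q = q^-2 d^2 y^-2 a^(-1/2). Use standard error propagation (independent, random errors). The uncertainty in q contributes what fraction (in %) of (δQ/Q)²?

21.7%

(δQ/Q)² = (-2·δq/q)² + (2·δd/d)² + (-2·δy/y)² + (−½·δa/a)²
  q term: (-2×0.0867)² = 0.0301
  d term: (2×0.117)² = 0.0545
  y term: (-2×0.116)² = 0.0540
  a term: (-0.5×0.0100)² = 2.5e-05
Total = 0.139. Share from q = 0.0301/0.139 = 0.217.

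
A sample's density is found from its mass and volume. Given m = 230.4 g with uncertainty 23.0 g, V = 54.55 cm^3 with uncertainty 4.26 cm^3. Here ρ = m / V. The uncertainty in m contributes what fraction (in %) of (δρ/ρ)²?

(δρ/ρ)² = (1·δm/m)² + (-1·δV/V)²
  m term: (1×0.0998)² = 0.00997
  V term: (-1×0.0781)² = 0.00610
Total = 0.0161. Share from m = 0.00997/0.0161 = 0.620.

62.0%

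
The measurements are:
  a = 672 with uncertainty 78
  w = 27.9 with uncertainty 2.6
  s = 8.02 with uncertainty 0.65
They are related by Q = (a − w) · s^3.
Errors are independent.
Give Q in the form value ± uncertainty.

Let u = a − w = 644. δu = √(δa² + δw²) = √(6080 + 6.76) = 78.0, so δu/u = 0.121.
Q is then a monomial in u, s:
δQ/Q = √((δu/u)² + (3·δs/s)²) = √(0.0147 + 0.0591) = 0.272
Q = 3.32e+05, so δQ = 0.272 × 3.32e+05 = 90300.

(3.32 ± 0.903) × 10^5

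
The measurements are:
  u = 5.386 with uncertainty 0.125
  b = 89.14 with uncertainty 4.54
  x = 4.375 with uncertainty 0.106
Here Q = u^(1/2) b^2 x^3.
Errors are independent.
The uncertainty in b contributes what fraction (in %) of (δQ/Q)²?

(δQ/Q)² = (½·δu/u)² + (2·δb/b)² + (3·δx/x)²
  u term: (0.5×0.0232)² = 0.000135
  b term: (2×0.0509)² = 0.0104
  x term: (3×0.0242)² = 0.00528
Total = 0.0158. Share from b = 0.0104/0.0158 = 0.657.

65.7%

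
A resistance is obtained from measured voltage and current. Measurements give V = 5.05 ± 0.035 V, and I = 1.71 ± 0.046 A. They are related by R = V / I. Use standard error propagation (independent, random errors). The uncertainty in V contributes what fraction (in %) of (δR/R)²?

6.22%

(δR/R)² = (1·δV/V)² + (-1·δI/I)²
  V term: (1×0.00693)² = 4.8e-05
  I term: (-1×0.0269)² = 0.000724
Total = 0.000772. Share from V = 4.8e-05/0.000772 = 0.0622.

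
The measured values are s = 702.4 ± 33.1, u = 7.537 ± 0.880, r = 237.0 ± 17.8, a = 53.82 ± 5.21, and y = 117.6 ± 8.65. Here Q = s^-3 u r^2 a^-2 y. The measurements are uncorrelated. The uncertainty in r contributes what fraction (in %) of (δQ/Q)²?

(δQ/Q)² = (-3·δs/s)² + (1·δu/u)² + (2·δr/r)² + (-2·δa/a)² + (1·δy/y)²
  s term: (-3×0.0471)² = 0.0200
  u term: (1×0.117)² = 0.0136
  r term: (2×0.0751)² = 0.0226
  a term: (-2×0.0968)² = 0.0375
  y term: (1×0.0736)² = 0.00541
Total = 0.0991. Share from r = 0.0226/0.0991 = 0.228.

22.8%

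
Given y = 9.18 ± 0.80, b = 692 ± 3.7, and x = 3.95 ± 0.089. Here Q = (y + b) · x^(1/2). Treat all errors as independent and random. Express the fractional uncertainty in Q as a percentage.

Let u = y + b = 701. δu = √(δy² + δb²) = √(0.640 + 13.7) = 3.79, so δu/u = 0.00540.
Q is then a monomial in u, x:
δQ/Q = √((δu/u)² + (½·δx/x)²) = √(2.91e-05 + 0.000127) = 0.0125

1.25%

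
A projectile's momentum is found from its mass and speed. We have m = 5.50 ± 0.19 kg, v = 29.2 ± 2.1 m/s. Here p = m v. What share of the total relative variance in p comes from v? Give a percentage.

(δp/p)² = (1·δm/m)² + (1·δv/v)²
  m term: (1×0.0345)² = 0.00119
  v term: (1×0.0719)² = 0.00517
Total = 0.00637. Share from v = 0.00517/0.00637 = 0.813.

81.3%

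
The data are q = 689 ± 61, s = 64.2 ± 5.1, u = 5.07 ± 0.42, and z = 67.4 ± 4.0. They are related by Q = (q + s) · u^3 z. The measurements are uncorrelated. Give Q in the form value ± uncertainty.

Let w = q + s = 753. δw = √(δq² + δs²) = √(3720 + 26.0) = 61.2, so δw/w = 0.0813.
Q is then a monomial in w, u, z:
δQ/Q = √((δw/w)² + (3·δu/u)² + (1·δz/z)²) = √(0.00660 + 0.0618 + 0.00352) = 0.268
Q = 6.62e+06, so δQ = 0.268 × 6.62e+06 = 1.77e+06.

(6.62 ± 1.77) × 10^6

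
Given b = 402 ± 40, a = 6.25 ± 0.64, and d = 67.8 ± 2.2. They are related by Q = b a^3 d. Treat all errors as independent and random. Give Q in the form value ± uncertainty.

Relative error in a monomial: (δQ/Q)² = Σ (nᵢ · δxᵢ/xᵢ)².
  (1·δb/b)² = (1×0.0995)² = 0.00990;  (3·δa/a)² = (3×0.102)² = 0.0944;  (1·δd/d)² = (1×0.0324)² = 0.00105
δQ/Q = √(0.105) = 0.325
Q = 6.65e+06, so δQ = 0.325 × 6.65e+06 = 2.16e+06.

(6.65 ± 2.16) × 10^6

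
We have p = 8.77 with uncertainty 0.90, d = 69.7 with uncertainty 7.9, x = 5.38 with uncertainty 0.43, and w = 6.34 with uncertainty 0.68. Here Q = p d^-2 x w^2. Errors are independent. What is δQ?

Relative error in a monomial: (δQ/Q)² = Σ (nᵢ · δxᵢ/xᵢ)².
  (1·δp/p)² = (1×0.103)² = 0.0105;  (-2·δd/d)² = (-2×0.113)² = 0.0514;  (1·δx/x)² = (1×0.0799)² = 0.00639;  (2·δw/w)² = (2×0.107)² = 0.0460
δQ/Q = √(0.114) = 0.338
Q = 0.390, so δQ = 0.338 × 0.390 = 0.132.

0.132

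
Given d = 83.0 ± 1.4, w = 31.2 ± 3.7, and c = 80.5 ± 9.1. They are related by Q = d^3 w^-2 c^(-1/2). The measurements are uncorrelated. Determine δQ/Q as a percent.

Products/powers → add relative errors in quadrature, weighted by exponent:
  (3·δd/d)² = (3×0.0169)² = 0.00256;  (-2·δw/w)² = (-2×0.119)² = 0.0563;  (−½·δc/c)² = (-0.5×0.113)² = 0.00319
δQ/Q = √(0.0620) = 0.249

24.9%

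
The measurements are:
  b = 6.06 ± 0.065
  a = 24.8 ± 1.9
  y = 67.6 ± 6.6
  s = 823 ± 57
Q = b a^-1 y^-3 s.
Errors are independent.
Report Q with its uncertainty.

0.000651 ± 0.000202

For a monomial Q ∝ b, a^-1, y^-3, s, fractional errors add in quadrature:
  (1·δb/b)² = (1×0.0107)² = 0.000115;  (-1·δa/a)² = (-1×0.0766)² = 0.00587;  (-3·δy/y)² = (-3×0.0976)² = 0.0858;  (1·δs/s)² = (1×0.0693)² = 0.00480
δQ/Q = √(0.0966) = 0.311
Q = 0.000651, so δQ = 0.311 × 0.000651 = 0.000202.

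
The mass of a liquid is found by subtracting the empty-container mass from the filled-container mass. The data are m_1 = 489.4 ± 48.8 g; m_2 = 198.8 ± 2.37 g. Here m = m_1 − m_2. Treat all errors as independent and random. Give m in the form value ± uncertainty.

290.6 ± 48.9 g

Each term contributes (cᵢ δxᵢ)² to (δm)²:
  (δm_1)² = 2380;  (δm_2)² = 5.62
δm = √(2390) = 48.9 g
m = 290.6 g.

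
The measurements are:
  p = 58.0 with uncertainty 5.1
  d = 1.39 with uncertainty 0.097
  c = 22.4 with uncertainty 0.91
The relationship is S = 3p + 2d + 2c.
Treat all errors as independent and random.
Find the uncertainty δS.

For a sum/difference, combine absolute errors in quadrature:
  (3·δp)² = 234;  (2·δd)² = 0.0376;  (2·δc)² = 3.31
δS = √(237) = 15.4

15.4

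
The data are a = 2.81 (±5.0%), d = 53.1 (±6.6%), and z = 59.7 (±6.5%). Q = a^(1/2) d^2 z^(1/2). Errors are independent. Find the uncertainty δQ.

Q is a product of powers, so relative uncertainties combine in quadrature:
  (½·δa/a)² = (0.5×0.0500)² = 0.000625;  (2·δd/d)² = (2×0.0660)² = 0.0174;  (½·δz/z)² = (0.5×0.0650)² = 0.00106
δQ/Q = √(0.0191) = 0.138
Q = 36500, so δQ = 0.138 × 36500 = 5050.

5050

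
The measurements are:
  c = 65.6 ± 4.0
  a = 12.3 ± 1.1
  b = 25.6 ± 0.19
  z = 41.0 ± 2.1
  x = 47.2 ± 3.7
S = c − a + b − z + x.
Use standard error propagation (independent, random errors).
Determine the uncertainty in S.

Sums and differences: (δS)² = Σ (cᵢ δxᵢ)².
  (δc)² = 16.0;  (δa)² = 1.21;  (δb)² = 0.0361;  (δz)² = 4.41;  (δx)² = 13.7
δS = √(35.3) = 5.95

5.95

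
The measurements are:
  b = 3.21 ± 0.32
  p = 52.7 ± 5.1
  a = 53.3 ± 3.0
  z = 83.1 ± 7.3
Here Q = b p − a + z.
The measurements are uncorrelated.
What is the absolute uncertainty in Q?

Let w = b·p = 169. δw/w = √((1·δb/b)² + (1·δp/p)²) = √(0.00994 + 0.00937) = 0.139, so δw = 23.5.
Q = w − a + z: δQ = √(δw² + δa² + δz²) = √(552 + 9.00 + 53.3) = 24.8

24.8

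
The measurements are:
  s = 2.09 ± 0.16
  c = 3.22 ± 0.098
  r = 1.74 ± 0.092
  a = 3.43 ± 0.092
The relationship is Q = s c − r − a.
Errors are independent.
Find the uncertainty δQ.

0.569

Let p = s·c = 6.73. δp/p = √((1·δs/s)² + (1·δc/c)²) = √(0.00586 + 0.000926) = 0.0824, so δp = 0.554.
Q = p − r − a: δQ = √(δp² + δr² + δa²) = √(0.307 + 0.00846 + 0.00846) = 0.569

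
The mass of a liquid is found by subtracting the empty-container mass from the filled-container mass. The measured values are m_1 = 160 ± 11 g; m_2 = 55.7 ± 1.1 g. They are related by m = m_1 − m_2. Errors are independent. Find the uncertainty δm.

For a sum/difference, combine absolute errors in quadrature:
  (δm_1)² = 121;  (δm_2)² = 1.21
δm = √(122) = 11.1 g

11.1 g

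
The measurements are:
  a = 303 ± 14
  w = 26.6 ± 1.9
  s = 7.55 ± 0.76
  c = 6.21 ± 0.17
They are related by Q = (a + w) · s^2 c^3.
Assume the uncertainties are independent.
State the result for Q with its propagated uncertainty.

Let u = a + w = 330. δu = √(δa² + δw²) = √(196 + 3.61) = 14.1, so δu/u = 0.0429.
Q is then a monomial in u, s, c:
δQ/Q = √((δu/u)² + (2·δs/s)² + (3·δc/c)²) = √(0.00184 + 0.0405 + 0.00674) = 0.222
Q = 4.5e+06, so δQ = 0.222 × 4.5e+06 = 9.97e+05.

(4.50 ± 0.997) × 10^6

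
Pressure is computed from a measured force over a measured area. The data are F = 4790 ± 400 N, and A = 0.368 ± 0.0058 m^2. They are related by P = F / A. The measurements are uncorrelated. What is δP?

1110 Pa

Relative error in a monomial: (δP/P)² = Σ (nᵢ · δxᵢ/xᵢ)².
  (1·δF/F)² = (1×0.0835)² = 0.00697;  (-1·δA/A)² = (-1×0.0158)² = 0.000248
δP/P = √(0.00722) = 0.0850
P = 13000 Pa, so δP = 0.0850 × 13000 = 1110 Pa.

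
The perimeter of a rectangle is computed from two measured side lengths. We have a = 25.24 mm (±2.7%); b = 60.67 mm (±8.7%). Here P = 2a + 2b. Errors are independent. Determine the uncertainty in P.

10.6 mm

Sums and differences: (δP)² = Σ (cᵢ δxᵢ)².
  (2·δa)² = 1.86;  (2·δb)² = 111
δP = √(113) = 10.6 mm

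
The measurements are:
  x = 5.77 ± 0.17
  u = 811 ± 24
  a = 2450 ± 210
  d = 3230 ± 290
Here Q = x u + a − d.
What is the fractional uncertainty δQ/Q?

Let p = x·u = 4680. δp/p = √((1·δx/x)² + (1·δu/u)²) = √(0.000868 + 0.000876) = 0.0418, so δp = 195.
Q = p + a − d: δQ = √(δp² + δa² + δd²) = √(38200 + 44100 + 84100) = 408
Q = 3900, so δQ/Q = 408/3900 = 0.105.

0.105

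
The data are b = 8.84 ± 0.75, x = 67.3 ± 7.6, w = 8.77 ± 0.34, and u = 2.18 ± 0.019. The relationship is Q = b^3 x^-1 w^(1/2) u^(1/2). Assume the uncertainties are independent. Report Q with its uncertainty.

44.9 ± 12.5

Each factor contributes (exponent × relative error)² to (δQ/Q)²:
  (3·δb/b)² = (3×0.0848)² = 0.0648;  (-1·δx/x)² = (-1×0.113)² = 0.0128;  (½·δw/w)² = (0.5×0.0388)² = 0.000376;  (½·δu/u)² = (0.5×0.00872)² = 1.9e-05
δQ/Q = √(0.0779) = 0.279
Q = 44.9, so δQ = 0.279 × 44.9 = 12.5.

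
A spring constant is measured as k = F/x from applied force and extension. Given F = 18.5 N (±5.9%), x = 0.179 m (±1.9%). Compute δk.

6.41 N/m

Relative error in a monomial: (δk/k)² = Σ (nᵢ · δxᵢ/xᵢ)².
  (1·δF/F)² = (1×0.0590)² = 0.00348;  (-1·δx/x)² = (-1×0.0190)² = 0.000361
δk/k = √(0.00384) = 0.0620
k = 103 N/m, so δk = 0.0620 × 103 = 6.41 N/m.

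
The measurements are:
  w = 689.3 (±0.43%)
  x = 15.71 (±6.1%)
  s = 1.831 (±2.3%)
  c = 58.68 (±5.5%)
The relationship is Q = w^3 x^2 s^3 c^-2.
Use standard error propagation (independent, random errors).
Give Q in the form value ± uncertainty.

For a monomial Q ∝ w^3, x^2, s^3, c^-2, fractional errors add in quadrature:
  (3·δw/w)² = (3×0.00430)² = 0.000166;  (2·δx/x)² = (2×0.0610)² = 0.0149;  (3·δs/s)² = (3×0.0230)² = 0.00476;  (-2·δc/c)² = (-2×0.0550)² = 0.0121
δQ/Q = √(0.0319) = 0.179
Q = 1.441e+08, so δQ = 0.179 × 1.441e+08 = 2.57e+07.

(1.441 ± 0.257) × 10^8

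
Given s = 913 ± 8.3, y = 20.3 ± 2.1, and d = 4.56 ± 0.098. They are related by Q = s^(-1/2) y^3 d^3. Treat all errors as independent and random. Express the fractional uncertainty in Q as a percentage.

31.7%

Each factor contributes (exponent × relative error)² to (δQ/Q)²:
  (−½·δs/s)² = (-0.5×0.00909)² = 2.07e-05;  (3·δy/y)² = (3×0.103)² = 0.0963;  (3·δd/d)² = (3×0.0215)² = 0.00416
δQ/Q = √(0.100) = 0.317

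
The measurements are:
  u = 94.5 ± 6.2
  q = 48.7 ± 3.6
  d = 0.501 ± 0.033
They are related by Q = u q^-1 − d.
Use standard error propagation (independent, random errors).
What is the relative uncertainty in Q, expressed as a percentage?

13.5%

Let p = u·q^-1 = 1.94. δp/p = √((1·δu/u)² + (-1·δq/q)²) = √(0.00430 + 0.00546) = 0.0988, so δp = 0.192.
Q = p − d: δQ = √(δp² + δd²) = √(0.0368 + 0.00109) = 0.195
Q = 1.44, so δQ/Q = 0.195/1.44 = 0.135.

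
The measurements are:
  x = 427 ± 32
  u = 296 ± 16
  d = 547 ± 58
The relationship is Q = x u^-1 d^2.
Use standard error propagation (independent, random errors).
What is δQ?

99800

Each factor contributes (exponent × relative error)² to (δQ/Q)²:
  (1·δx/x)² = (1×0.0749)² = 0.00562;  (-1·δu/u)² = (-1×0.0541)² = 0.00292;  (2·δd/d)² = (2×0.106)² = 0.0450
δQ/Q = √(0.0535) = 0.231
Q = 4.32e+05, so δQ = 0.231 × 4.32e+05 = 99800.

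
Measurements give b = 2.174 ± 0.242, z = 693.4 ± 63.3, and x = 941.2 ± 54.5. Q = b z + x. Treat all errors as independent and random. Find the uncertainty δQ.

224

Let p = b·z = 1507. δp/p = √((1·δb/b)² + (1·δz/z)²) = √(0.0124 + 0.00833) = 0.144, so δp = 217.
Q = p + x: δQ = √(δp² + δx²) = √(47100 + 2970) = 224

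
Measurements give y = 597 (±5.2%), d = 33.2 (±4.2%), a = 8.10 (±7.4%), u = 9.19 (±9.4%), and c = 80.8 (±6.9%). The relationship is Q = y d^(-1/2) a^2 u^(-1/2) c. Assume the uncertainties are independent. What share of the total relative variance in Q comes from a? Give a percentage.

68.4%

(δQ/Q)² = (1·δy/y)² + (−½·δd/d)² + (2·δa/a)² + (−½·δu/u)² + (1·δc/c)²
  y term: (1×0.0520)² = 0.00270
  d term: (-0.5×0.0420)² = 0.000441
  a term: (2×0.0740)² = 0.0219
  u term: (-0.5×0.0940)² = 0.00221
  c term: (1×0.0690)² = 0.00476
Total = 0.0320. Share from a = 0.0219/0.0320 = 0.684.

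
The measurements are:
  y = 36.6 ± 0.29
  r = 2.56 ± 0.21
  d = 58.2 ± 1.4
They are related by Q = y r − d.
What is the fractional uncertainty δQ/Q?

0.221

Let p = y·r = 93.7. δp/p = √((1·δy/y)² + (1·δr/r)²) = √(6.28e-05 + 0.00673) = 0.0824, so δp = 7.72.
Q = p − d: δQ = √(δp² + δd²) = √(59.6 + 1.96) = 7.85
Q = 35.5, so δQ/Q = 7.85/35.5 = 0.221.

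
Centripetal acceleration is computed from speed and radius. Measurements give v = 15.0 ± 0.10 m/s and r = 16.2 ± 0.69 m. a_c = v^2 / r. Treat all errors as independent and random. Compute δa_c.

0.620 m/s^2

For a monomial a_c ∝ v^2, r^-1, fractional errors add in quadrature:
  (2·δv/v)² = (2×0.00667)² = 0.000178;  (-1·δr/r)² = (-1×0.0426)² = 0.00181
δa_c/a_c = √(0.00199) = 0.0446
a_c = 13.9 m/s^2, so δa_c = 0.0446 × 13.9 = 0.620 m/s^2.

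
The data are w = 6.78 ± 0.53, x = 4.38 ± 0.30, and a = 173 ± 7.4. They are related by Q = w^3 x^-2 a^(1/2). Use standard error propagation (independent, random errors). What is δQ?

Relative error in a monomial: (δQ/Q)² = Σ (nᵢ · δxᵢ/xᵢ)².
  (3·δw/w)² = (3×0.0782)² = 0.0550;  (-2·δx/x)² = (-2×0.0685)² = 0.0188;  (½·δa/a)² = (0.5×0.0428)² = 0.000457
δQ/Q = √(0.0742) = 0.272
Q = 214, so δQ = 0.272 × 214 = 58.2.

58.2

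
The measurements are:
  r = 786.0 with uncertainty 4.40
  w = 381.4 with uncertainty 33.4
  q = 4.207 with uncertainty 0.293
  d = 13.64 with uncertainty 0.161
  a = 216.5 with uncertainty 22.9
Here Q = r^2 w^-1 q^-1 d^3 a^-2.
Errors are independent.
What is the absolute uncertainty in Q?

5.05

Each factor contributes (exponent × relative error)² to (δQ/Q)²:
  (2·δr/r)² = (2×0.00560)² = 0.000125;  (-1·δw/w)² = (-1×0.0876)² = 0.00767;  (-1·δq/q)² = (-1×0.0696)² = 0.00485;  (3·δd/d)² = (3×0.0118)² = 0.00125;  (-2·δa/a)² = (-2×0.106)² = 0.0448
δQ/Q = √(0.0587) = 0.242
Q = 20.85, so δQ = 0.242 × 20.85 = 5.05.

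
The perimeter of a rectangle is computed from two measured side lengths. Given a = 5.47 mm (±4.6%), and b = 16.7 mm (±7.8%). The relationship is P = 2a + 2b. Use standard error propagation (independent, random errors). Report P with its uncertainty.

44.3 ± 2.65 mm

P is a linear combination, so absolute uncertainties add in quadrature:
  (2·δa)² = 0.253;  (2·δb)² = 6.79
δP = √(7.04) = 2.65 mm
P = 44.3 mm.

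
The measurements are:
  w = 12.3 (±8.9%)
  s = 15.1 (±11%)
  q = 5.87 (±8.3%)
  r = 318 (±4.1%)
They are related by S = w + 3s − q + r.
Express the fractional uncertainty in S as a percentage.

Each term contributes (cᵢ δxᵢ)² to (δS)²:
  (δw)² = 1.20;  (3·δs)² = 24.8;  (δq)² = 0.237;  (δr)² = 170
δS = √(196) = 14.0
S = 370, so δS/S = 14.0/370 = 0.0379.

3.79%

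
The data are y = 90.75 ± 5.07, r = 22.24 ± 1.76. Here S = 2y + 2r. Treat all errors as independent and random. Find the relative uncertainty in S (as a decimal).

0.0475

Sums and differences: (δS)² = Σ (cᵢ δxᵢ)².
  (2·δy)² = 103;  (2·δr)² = 12.4
δS = √(115) = 10.7
S = 226.0, so δS/S = 10.7/226.0 = 0.0475.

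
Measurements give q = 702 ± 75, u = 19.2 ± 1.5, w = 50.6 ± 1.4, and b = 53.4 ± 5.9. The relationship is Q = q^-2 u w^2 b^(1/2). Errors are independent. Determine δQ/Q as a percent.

24.1%

Each factor contributes (exponent × relative error)² to (δQ/Q)²:
  (-2·δq/q)² = (-2×0.107)² = 0.0457;  (1·δu/u)² = (1×0.0781)² = 0.00610;  (2·δw/w)² = (2×0.0277)² = 0.00306;  (½·δb/b)² = (0.5×0.110)² = 0.00305
δQ/Q = √(0.0579) = 0.241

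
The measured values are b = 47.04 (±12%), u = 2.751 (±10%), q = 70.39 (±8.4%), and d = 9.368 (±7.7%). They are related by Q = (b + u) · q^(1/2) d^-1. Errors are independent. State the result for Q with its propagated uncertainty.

Let w = b + u = 49.79. δw = √(δb² + δu²) = √(31.9 + 0.0757) = 5.65, so δw/w = 0.114.
Q is then a monomial in w, q, d:
δQ/Q = √((δw/w)² + (½·δq/q)² + (-1·δd/d)²) = √(0.0129 + 0.00176 + 0.00593) = 0.143
Q = 44.59, so δQ = 0.143 × 44.59 = 6.40.

44.59 ± 6.40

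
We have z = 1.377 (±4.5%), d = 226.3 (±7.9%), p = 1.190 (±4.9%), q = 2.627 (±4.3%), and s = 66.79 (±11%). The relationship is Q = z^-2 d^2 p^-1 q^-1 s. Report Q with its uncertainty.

Since Q is a product/quotient, work with relative uncertainties:
  (-2·δz/z)² = (-2×0.0450)² = 0.00810;  (2·δd/d)² = (2×0.0790)² = 0.0250;  (-1·δp/p)² = (-1×0.0490)² = 0.00240;  (-1·δq/q)² = (-1×0.0430)² = 0.00185;  (1·δs/s)² = (1×0.110)² = 0.0121
δQ/Q = √(0.0494) = 0.222
Q = 577000, so δQ = 0.222 × 577000 = 1.28e+05.

(5.770 ± 1.28) × 10^5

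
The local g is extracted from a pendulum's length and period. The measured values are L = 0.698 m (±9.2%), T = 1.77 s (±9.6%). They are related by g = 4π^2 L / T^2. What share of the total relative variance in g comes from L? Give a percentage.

18.7%

(δg/g)² = (1·δL/L)² + (-2·δT/T)²
  L term: (1×0.0920)² = 0.00846
  T term: (-2×0.0960)² = 0.0369
Total = 0.0453. Share from L = 0.00846/0.0453 = 0.187.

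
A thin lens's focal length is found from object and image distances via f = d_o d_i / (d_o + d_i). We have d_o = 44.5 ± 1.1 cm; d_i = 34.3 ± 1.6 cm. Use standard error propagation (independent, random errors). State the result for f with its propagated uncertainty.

∂f/∂d_o = (d_i/(d_o+d_i))² = 0.189;  ∂f/∂d_i = (d_o/(d_o+d_i))² = 0.319
δf = √((∂f/∂d_o · δd_o)² + (∂f/∂d_i · δd_i)²) = √(0.0434 + 0.260) = 0.551 cm
f = 19.4 cm.

19.4 ± 0.551 cm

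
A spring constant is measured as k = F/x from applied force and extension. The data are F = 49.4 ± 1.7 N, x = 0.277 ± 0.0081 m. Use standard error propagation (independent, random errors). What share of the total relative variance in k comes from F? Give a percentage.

(δk/k)² = (1·δF/F)² + (-1·δx/x)²
  F term: (1×0.0344)² = 0.00118
  x term: (-1×0.0292)² = 0.000855
Total = 0.00204. Share from F = 0.00118/0.00204 = 0.581.

58.1%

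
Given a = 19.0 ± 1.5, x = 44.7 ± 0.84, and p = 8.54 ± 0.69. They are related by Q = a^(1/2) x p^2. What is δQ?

Q is a product of powers, so relative uncertainties combine in quadrature:
  (½·δa/a)² = (0.5×0.0789)² = 0.00156;  (1·δx/x)² = (1×0.0188)² = 0.000353;  (2·δp/p)² = (2×0.0808)² = 0.0261
δQ/Q = √(0.0280) = 0.167
Q = 14200, so δQ = 0.167 × 14200 = 2380.

2380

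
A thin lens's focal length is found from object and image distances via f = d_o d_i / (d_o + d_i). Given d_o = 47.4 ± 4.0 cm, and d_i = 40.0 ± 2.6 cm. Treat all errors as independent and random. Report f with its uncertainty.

∂f/∂d_o = (d_i/(d_o+d_i))² = 0.209;  ∂f/∂d_i = (d_o/(d_o+d_i))² = 0.294
δf = √((∂f/∂d_o · δd_o)² + (∂f/∂d_i · δd_i)²) = √(0.702 + 0.585) = 1.13 cm
f = 21.7 cm.

21.7 ± 1.13 cm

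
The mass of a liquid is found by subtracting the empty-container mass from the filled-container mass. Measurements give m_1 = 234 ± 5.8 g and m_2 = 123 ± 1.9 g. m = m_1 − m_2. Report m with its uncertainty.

For a sum/difference, combine absolute errors in quadrature:
  (δm_1)² = 33.6;  (δm_2)² = 3.61
δm = √(37.2) = 6.10 g
m = 111 g.

111 ± 6.10 g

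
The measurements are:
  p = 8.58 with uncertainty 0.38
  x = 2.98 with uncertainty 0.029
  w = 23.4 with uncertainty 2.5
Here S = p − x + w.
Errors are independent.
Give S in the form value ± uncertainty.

29.0 ± 2.53

Each term contributes (cᵢ δxᵢ)² to (δS)²:
  (δp)² = 0.144;  (δx)² = 0.000841;  (δw)² = 6.25
δS = √(6.40) = 2.53
S = 29.0.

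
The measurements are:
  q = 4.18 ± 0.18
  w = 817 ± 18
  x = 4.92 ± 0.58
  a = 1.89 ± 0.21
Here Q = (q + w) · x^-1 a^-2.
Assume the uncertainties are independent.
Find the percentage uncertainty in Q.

Let u = q + w = 821. δu = √(δq² + δw²) = √(0.0324 + 324) = 18.0, so δu/u = 0.0219.
Q is then a monomial in u, x, a:
δQ/Q = √((δu/u)² + (-1·δx/x)² + (-2·δa/a)²) = √(0.000481 + 0.0139 + 0.0494) = 0.253

25.3%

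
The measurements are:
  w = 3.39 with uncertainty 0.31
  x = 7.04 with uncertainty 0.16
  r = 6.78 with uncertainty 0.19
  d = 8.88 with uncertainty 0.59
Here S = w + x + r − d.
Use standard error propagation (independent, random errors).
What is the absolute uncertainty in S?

0.711

Each term contributes (cᵢ δxᵢ)² to (δS)²:
  (δw)² = 0.0961;  (δx)² = 0.0256;  (δr)² = 0.0361;  (δd)² = 0.348
δS = √(0.506) = 0.711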